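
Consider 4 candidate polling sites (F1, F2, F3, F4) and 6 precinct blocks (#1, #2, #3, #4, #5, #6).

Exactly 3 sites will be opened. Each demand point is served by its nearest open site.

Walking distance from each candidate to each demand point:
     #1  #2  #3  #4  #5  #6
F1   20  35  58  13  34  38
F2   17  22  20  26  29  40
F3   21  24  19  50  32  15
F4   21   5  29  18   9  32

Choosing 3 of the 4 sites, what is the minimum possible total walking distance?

81

Open {F1, F3, F4}.
  #1→F1 20, #2→F4 5, #3→F3 19, #4→F1 13, #5→F4 9, #6→F3 15  ⇒ total 81.
Compare {F2, F3, F4}: total 83.
Compare {F1, F2, F4}: total 96.
No size-3 selection does better; minimum is 81.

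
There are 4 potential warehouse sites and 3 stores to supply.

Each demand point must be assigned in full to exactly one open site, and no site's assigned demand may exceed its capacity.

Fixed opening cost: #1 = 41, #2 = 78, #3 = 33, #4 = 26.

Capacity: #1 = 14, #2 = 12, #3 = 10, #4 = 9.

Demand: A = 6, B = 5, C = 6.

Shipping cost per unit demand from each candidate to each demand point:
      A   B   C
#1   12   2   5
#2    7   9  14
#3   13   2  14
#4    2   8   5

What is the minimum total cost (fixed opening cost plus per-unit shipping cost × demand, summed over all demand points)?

Open {#1, #4}; cheapest assignment that respects the capacities:
  #1 (cap 14, load 11): B, C — cost 5×2 + 6×5 = 40
  #4 (cap 9, load 6): A — cost 6×2 = 12
  Shipping 52, fixed 67 → total 119.
  Any other capacity-feasible assignment to {#1, #4} ships for at least 52.
Compare {#1, #3, #4}: its best feasible assignment gives total 152.
Compare {#1, #3}: its best feasible assignment gives total 186.
Every other set of open sites that can feasibly serve all demand totals ≥ 152 even under its best assignment. Minimum: 119.

119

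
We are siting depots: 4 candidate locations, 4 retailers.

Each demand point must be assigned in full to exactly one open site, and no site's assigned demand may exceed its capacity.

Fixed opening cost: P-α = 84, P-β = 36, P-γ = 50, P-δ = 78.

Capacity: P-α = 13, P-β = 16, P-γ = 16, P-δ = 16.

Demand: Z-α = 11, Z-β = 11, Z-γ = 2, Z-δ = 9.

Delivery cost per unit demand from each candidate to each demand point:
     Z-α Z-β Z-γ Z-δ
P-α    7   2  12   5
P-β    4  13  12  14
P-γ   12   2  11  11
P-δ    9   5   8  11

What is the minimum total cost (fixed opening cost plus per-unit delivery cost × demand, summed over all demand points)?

Open {P-α, P-β, P-γ}; cheapest assignment that respects the capacities:
  P-α (cap 13, load 9): Z-δ — cost 9×5 = 45
  P-β (cap 16, load 11): Z-α — cost 11×4 = 44
  P-γ (cap 16, load 13): Z-β, Z-γ — cost 11×2 + 2×11 = 44
  Shipping 133, fixed 170 → total 303.
  Any other capacity-feasible assignment to {P-α, P-β, P-γ} ships for at least 133.
Compare {P-β, P-γ, P-δ}: its best feasible assignment gives total 345.
Compare {P-α, P-β, P-δ}: its best feasible assignment gives total 358.
Every other set of open sites that can feasibly serve all demand totals ≥ 345 even under its best assignment. Minimum: 303.

303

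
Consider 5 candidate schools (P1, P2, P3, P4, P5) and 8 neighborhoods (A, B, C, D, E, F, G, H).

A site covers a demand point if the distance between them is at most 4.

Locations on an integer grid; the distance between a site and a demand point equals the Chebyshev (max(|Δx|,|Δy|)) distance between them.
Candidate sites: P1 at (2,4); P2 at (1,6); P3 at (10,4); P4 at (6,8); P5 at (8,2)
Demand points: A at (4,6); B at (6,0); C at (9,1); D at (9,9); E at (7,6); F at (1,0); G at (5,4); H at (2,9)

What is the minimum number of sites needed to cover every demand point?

3

Coverage sets (demand points within 4 of each site):
  P1: {A, B, F, G}
  P2: {A, G, H}
  P3: {B, C, E}
  P4: {A, D, E, G, H}
  P5: {A, B, C, E, G}
No 2 sites suffice: every size-2 union leaves at least one demand point uncovered.
But {P1, P3, P4} covers everything, so the minimum is 3.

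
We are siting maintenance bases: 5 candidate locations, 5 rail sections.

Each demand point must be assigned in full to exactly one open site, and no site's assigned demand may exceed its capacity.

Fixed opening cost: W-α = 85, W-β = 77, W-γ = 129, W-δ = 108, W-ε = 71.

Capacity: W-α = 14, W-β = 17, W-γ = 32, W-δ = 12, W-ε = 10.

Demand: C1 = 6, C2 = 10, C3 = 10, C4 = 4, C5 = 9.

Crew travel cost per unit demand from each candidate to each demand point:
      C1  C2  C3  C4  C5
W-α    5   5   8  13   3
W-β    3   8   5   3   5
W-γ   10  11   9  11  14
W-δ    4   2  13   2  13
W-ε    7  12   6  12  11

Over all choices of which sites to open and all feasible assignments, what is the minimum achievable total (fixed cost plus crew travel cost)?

437

Open {W-α, W-β, W-δ}; cheapest assignment that respects the capacities:
  W-α (cap 14, load 13): C4, C5 — cost 4×13 + 9×3 = 79
  W-β (cap 17, load 16): C1, C3 — cost 6×3 + 10×5 = 68
  W-δ (cap 12, load 10): C2 — cost 10×2 = 20
  Shipping 167, fixed 270 → total 437.
  Any other capacity-feasible assignment to {W-α, W-β, W-δ} ships for at least 167.
Compare {W-α, W-β, W-ε}: its best feasible assignment gives total 458.
Compare {W-α, W-β, W-δ, W-ε}: its best feasible assignment gives total 478.
Every other set of open sites that can feasibly serve all demand totals ≥ 458 even under its best assignment. Minimum: 437.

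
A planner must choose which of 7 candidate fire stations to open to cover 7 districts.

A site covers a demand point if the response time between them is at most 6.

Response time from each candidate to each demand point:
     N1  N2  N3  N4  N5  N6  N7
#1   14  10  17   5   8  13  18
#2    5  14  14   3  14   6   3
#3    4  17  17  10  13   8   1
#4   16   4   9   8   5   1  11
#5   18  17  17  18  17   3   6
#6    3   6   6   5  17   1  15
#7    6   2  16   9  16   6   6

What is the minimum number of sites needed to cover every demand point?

Coverage sets (demand points within 6 of each site):
  #1: {N4}
  #2: {N1, N4, N6, N7}
  #3: {N1, N7}
  #4: {N2, N5, N6}
  #5: {N6, N7}
  #6: {N1, N2, N3, N4, N6}
  #7: {N1, N2, N6, N7}
No 2 sites suffice: every size-2 union leaves at least one demand point uncovered.
But {#2, #4, #6} covers everything, so the minimum is 3.

3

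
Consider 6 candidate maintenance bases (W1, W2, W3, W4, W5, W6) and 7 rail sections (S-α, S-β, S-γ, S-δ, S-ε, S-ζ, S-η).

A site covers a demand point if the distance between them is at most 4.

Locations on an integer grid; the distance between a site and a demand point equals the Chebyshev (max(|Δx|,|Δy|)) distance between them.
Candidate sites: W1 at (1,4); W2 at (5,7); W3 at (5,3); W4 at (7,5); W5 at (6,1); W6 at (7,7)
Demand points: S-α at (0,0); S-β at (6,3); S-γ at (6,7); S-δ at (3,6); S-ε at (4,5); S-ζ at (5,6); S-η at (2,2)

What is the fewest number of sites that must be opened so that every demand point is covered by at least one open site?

Coverage sets (demand points within 4 of each site):
  W1: {S-α, S-δ, S-ε, S-ζ, S-η}
  W2: {S-β, S-γ, S-δ, S-ε, S-ζ}
  W3: {S-β, S-γ, S-δ, S-ε, S-ζ, S-η}
  W4: {S-β, S-γ, S-δ, S-ε, S-ζ}
  W5: {S-β, S-ε, S-η}
  W6: {S-β, S-γ, S-δ, S-ε, S-ζ}
No single site covers all 7 demand points.
But {W1, W2} covers everything, so the minimum is 2.

2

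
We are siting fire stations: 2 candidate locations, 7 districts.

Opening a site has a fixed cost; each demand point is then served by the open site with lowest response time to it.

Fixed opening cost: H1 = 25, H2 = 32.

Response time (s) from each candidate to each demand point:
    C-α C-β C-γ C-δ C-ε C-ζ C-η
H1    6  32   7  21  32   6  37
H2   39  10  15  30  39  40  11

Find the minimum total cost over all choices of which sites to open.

Open {H1, H2}: assign each demand point to its cheapest open site.
  C-α→H1 6, C-β→H2 10, C-γ→H1 7, C-δ→H1 21, C-ε→H1 32, C-ζ→H1 6, C-η→H2 11
  response time 93, fixed 57 → total 150.
Compare {H1}: response time 141 + fixed 25 = 166.
Compare {H2}: response time 184 + fixed 32 = 216.

150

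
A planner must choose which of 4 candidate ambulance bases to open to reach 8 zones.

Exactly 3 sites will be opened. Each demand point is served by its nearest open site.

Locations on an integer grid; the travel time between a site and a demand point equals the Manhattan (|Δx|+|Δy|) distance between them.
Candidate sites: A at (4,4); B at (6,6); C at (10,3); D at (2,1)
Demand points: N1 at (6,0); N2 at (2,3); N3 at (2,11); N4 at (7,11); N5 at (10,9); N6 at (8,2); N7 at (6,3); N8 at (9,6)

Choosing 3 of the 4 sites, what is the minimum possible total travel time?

Open {B, C, D}.
  N1→D 5, N2→D 2, N3→B 9, N4→B 6, N5→C 6, N6→C 3, N7→B 3, N8→B 3  ⇒ total 37.
Compare {A, B, C}: total 39.
Compare {A, B, D}: total 41.
No size-3 selection does better; minimum is 37.

37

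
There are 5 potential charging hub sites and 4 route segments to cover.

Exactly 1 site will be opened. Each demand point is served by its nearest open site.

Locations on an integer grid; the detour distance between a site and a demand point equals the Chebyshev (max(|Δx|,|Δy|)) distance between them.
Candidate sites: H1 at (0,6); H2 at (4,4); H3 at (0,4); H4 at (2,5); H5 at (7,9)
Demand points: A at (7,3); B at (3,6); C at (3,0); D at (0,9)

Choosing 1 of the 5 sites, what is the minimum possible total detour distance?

Open {H2}.
  A→H2 3, B→H2 2, C→H2 4, D→H2 5  ⇒ total 14.
Compare {H4}: total 15.
Compare {H1}: total 19.
No size-1 selection does better; minimum is 14.

14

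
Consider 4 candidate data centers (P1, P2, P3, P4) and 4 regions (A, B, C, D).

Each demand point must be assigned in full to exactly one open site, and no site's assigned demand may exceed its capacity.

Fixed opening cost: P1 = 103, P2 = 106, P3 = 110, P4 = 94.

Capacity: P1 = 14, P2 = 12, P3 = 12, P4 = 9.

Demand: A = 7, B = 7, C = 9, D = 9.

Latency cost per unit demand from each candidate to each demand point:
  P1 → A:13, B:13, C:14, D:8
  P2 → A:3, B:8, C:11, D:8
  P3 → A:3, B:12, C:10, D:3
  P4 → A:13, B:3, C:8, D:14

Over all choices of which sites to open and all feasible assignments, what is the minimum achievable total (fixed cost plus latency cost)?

588

Open {P1, P3, P4}; cheapest assignment that respects the capacities:
  P1 (cap 14, load 14): A, B — cost 7×13 + 7×13 = 182
  P3 (cap 12, load 9): D — cost 9×3 = 27
  P4 (cap 9, load 9): C — cost 9×8 = 72
  Shipping 281, fixed 307 → total 588.
  Any other capacity-feasible assignment to {P1, P3, P4} ships for at least 281.
Compare {P1, P2, P3, P4}: its best feasible assignment gives total 608.
Compare {P1, P2, P3}: its best feasible assignment gives total 627.
Every other set of open sites that can feasibly serve all demand totals ≥ 608 even under its best assignment. Minimum: 588.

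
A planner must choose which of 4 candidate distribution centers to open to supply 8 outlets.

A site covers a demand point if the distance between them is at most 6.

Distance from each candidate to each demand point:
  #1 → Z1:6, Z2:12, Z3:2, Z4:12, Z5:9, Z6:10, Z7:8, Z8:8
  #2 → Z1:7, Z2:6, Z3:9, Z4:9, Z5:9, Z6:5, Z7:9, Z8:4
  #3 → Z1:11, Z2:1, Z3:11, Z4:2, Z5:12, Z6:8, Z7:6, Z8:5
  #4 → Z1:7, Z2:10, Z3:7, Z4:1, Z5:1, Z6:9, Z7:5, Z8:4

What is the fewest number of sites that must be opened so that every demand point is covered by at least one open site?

Coverage sets (demand points within 6 of each site):
  #1: {Z1, Z3}
  #2: {Z2, Z6, Z8}
  #3: {Z2, Z4, Z7, Z8}
  #4: {Z4, Z5, Z7, Z8}
No 2 sites suffice: every size-2 union leaves at least one demand point uncovered.
But {#1, #2, #4} covers everything, so the minimum is 3.

3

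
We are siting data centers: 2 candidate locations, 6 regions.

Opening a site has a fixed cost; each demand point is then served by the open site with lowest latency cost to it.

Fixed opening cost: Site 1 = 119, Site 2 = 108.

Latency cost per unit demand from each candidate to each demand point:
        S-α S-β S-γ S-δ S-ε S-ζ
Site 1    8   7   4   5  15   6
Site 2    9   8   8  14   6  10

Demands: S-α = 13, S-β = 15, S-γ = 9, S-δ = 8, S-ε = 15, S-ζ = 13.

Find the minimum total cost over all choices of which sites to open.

Open {Site 1, Site 2}: assign each demand point to its cheapest open site.
  S-α→Site 1 13×8=104, S-β→Site 1 15×7=105, S-γ→Site 1 9×4=36, S-δ→Site 1 8×5=40, S-ε→Site 2 15×6=90, S-ζ→Site 1 13×6=78
  latency cost 453, fixed 227 → total 680.
Compare {Site 1}: latency cost 588 + fixed 119 = 707.
Compare {Site 2}: latency cost 641 + fixed 108 = 749.

680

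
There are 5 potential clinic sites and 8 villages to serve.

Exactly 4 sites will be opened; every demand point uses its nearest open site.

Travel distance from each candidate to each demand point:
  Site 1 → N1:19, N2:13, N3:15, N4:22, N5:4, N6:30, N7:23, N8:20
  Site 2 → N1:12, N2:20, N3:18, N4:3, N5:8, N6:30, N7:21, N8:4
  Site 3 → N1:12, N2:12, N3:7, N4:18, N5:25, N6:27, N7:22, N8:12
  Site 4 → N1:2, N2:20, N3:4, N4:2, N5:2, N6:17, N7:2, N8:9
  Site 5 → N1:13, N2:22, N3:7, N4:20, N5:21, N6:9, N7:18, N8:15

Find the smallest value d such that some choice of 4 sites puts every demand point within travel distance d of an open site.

Open {Site 1, Site 3, Site 4, Site 5}.
  Farthest demand point is N2 at travel distance 12 (to Site 3); all others are ≤ 12.
With {Site 2, Site 3, Site 4, Site 5} the worst case is 12.
With {Site 1, Site 2, Site 4, Site 5} the worst case is 13.
No size-4 selection achieves below 12.

12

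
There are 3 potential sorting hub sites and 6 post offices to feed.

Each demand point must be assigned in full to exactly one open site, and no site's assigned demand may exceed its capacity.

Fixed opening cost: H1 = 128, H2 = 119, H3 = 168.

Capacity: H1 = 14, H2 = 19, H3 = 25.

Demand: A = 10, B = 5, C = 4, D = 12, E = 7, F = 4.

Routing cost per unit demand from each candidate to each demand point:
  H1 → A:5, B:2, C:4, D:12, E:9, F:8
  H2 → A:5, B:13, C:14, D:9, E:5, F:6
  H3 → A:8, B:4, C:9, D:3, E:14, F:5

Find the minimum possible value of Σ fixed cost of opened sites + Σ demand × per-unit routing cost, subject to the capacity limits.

484

Open {H2, H3}; cheapest assignment that respects the capacities:
  H2 (cap 19, load 17): A, E — cost 10×5 + 7×5 = 85
  H3 (cap 25, load 25): B, C, D, F — cost 5×4 + 4×9 + 12×3 + 4×5 = 112
  Shipping 197, fixed 287 → total 484.
  Any other capacity-feasible assignment to {H2, H3} ships for at least 197.
Compare {H1, H2, H3}: its best feasible assignment gives total 582.
Every other set of open sites that can feasibly serve all demand totals ≥ 582 even under its best assignment. Minimum: 484.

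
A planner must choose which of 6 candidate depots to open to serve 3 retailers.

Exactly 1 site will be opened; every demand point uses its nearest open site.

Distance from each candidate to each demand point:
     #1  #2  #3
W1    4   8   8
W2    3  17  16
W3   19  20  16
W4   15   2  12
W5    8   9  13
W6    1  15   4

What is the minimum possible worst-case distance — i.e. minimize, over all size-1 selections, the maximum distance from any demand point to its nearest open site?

8

Open {W1}.
  Farthest demand point is #2 at distance 8 (to W1); all others are ≤ 8.
With {W5} the worst case is 13.
With {W4} the worst case is 15.
No size-1 selection achieves below 8.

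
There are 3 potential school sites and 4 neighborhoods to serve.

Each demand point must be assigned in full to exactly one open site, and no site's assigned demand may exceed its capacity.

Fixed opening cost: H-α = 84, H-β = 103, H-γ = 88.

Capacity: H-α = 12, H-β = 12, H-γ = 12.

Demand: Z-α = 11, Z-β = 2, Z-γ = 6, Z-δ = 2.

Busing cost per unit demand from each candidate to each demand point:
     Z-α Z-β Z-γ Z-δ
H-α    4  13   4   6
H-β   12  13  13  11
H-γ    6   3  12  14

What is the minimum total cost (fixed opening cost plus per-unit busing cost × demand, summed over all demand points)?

Open {H-α, H-γ}; cheapest assignment that respects the capacities:
  H-α (cap 12, load 10): Z-β, Z-γ, Z-δ — cost 2×13 + 6×4 + 2×6 = 62
  H-γ (cap 12, load 11): Z-α — cost 11×6 = 66
  Shipping 128, fixed 172 → total 300.
  Any other capacity-feasible assignment to {H-α, H-γ} ships for at least 128.
Compare {H-α, H-β}: its best feasible assignment gives total 357.
Compare {H-β, H-γ}: its best feasible assignment gives total 383.
Every other set of open sites that can feasibly serve all demand totals ≥ 357 even under its best assignment. Minimum: 300.

300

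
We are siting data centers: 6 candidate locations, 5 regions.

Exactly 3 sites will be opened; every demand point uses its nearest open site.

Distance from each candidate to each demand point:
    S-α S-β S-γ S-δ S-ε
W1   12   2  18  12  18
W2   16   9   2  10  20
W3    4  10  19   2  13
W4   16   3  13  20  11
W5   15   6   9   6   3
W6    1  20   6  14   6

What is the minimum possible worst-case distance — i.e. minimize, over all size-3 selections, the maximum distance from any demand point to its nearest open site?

Open {W1, W3, W6}.
  Farthest demand point is S-γ at distance 6 (to W6); all others are ≤ 6.
With {W1, W5, W6} the worst case is 6.
With {W2, W3, W5} the worst case is 6.
No size-3 selection achieves below 6.

6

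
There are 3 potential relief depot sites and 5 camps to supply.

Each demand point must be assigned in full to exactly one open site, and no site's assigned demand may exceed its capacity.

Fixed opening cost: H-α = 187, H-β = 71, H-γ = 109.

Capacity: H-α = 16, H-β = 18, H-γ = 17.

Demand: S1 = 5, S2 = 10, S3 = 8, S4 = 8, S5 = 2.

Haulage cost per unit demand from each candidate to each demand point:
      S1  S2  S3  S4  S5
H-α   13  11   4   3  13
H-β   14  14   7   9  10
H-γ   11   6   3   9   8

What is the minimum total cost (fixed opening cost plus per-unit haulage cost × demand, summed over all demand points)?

Open {H-β, H-γ}; cheapest assignment that respects the capacities:
  H-β (cap 18, load 16): S3, S4 — cost 8×7 + 8×9 = 128
  H-γ (cap 17, load 17): S1, S2, S5 — cost 5×11 + 10×6 + 2×8 = 131
  Shipping 259, fixed 180 → total 439.
  Any other capacity-feasible assignment to {H-β, H-γ} ships for at least 259.
Compare {H-α, H-γ}: its best feasible assignment gives total 483.
Compare {H-α, H-β}: its best feasible assignment gives total 544.
Every other set of open sites that can feasibly serve all demand totals ≥ 483 even under its best assignment. Minimum: 439.

439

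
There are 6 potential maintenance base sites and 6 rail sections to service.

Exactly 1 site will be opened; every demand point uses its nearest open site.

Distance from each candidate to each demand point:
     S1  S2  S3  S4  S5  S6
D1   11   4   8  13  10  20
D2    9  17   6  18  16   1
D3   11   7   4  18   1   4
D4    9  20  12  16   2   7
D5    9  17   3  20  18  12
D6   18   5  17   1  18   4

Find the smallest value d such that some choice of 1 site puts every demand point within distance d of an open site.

18

Open {D2}.
  Farthest demand point is S4 at distance 18 (to D2); all others are ≤ 18.
With {D3} the worst case is 18.
With {D6} the worst case is 18.
No size-1 selection achieves below 18.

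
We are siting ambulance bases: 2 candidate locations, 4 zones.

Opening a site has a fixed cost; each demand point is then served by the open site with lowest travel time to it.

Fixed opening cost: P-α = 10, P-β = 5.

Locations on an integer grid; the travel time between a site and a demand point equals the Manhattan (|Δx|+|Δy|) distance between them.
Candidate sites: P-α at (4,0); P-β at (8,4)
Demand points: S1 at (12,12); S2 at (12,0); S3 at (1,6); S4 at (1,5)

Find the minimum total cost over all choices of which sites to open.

Open {P-β}: assign each demand point to its cheapest open site.
  S1→P-β 12, S2→P-β 8, S3→P-β 9, S4→P-β 8
  travel time 37, fixed 5 → total 42.
Compare {P-α, P-β}: travel time 37 + fixed 15 = 52.
Compare {P-α}: travel time 45 + fixed 10 = 55.

42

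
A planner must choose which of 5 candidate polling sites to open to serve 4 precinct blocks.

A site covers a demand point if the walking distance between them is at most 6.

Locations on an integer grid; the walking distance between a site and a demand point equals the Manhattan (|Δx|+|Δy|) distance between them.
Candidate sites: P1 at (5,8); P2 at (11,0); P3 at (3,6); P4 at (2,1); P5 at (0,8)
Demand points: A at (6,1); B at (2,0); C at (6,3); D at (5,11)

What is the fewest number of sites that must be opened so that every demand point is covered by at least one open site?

2

Coverage sets (demand points within 6 of each site):
  P1: {C, D}
  P2: {A}
  P3: {C}
  P4: {A, B, C}
  P5: {}
No single site covers all 4 demand points.
But {P1, P4} covers everything, so the minimum is 2.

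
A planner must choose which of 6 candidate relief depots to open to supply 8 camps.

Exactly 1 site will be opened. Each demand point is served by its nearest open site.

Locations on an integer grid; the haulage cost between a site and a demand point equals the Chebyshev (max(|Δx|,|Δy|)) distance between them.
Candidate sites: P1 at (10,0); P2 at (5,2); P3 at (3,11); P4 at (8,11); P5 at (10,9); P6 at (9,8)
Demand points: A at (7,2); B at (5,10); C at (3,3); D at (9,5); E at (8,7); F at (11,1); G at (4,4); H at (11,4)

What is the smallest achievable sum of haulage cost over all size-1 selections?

Open {P2}.
  A→P2 2, B→P2 8, C→P2 2, D→P2 4, E→P2 5, F→P2 6, G→P2 2, H→P2 6  ⇒ total 35.
Compare {P6}: total 36.
Compare {P1}: total 43.
No size-1 selection does better; minimum is 35.

35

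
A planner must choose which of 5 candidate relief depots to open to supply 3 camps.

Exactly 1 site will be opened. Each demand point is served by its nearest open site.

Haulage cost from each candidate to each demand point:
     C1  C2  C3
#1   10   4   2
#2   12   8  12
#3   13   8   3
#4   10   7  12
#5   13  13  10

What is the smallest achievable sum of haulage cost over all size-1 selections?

16

Open {#1}.
  C1→#1 10, C2→#1 4, C3→#1 2  ⇒ total 16.
Compare {#3}: total 24.
Compare {#4}: total 29.
No size-1 selection does better; minimum is 16.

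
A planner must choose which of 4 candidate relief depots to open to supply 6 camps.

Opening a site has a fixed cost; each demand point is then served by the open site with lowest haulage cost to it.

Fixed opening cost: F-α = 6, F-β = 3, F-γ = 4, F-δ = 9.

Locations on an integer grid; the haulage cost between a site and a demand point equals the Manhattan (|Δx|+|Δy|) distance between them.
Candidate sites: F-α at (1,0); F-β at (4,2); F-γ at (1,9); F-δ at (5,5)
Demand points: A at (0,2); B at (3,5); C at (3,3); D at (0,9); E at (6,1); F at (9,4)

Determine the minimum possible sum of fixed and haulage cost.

28

Open {F-β, F-γ}: assign each demand point to its cheapest open site.
  A→F-β 4, B→F-β 4, C→F-β 2, D→F-γ 1, E→F-β 3, F→F-β 7
  haulage cost 21, fixed 7 → total 28.
Compare {F-α, F-β, F-γ}: haulage cost 20 + fixed 13 = 33.
Compare {F-β, F-γ, F-δ}: haulage cost 17 + fixed 16 = 33.
Compare {F-β}: haulage cost 31 + fixed 3 = 34.
All other subsets cost ≥ 33. Minimum total cost: 28.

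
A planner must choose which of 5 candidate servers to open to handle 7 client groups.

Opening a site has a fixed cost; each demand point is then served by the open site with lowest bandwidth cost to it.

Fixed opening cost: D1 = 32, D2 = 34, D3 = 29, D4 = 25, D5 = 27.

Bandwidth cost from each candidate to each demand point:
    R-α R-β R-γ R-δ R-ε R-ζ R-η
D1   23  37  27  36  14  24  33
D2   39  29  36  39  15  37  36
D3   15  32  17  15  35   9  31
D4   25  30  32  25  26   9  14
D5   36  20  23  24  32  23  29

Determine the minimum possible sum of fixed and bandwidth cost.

180

Open {D3, D4}: assign each demand point to its cheapest open site.
  R-α→D3 15, R-β→D4 30, R-γ→D3 17, R-δ→D3 15, R-ε→D4 26, R-ζ→D3 9, R-η→D4 14
  bandwidth cost 126, fixed 54 → total 180.
Compare {D3}: bandwidth cost 154 + fixed 29 = 183.
Compare {D4}: bandwidth cost 161 + fixed 25 = 186.
Compare {D3, D5}: bandwidth cost 137 + fixed 56 = 193.
All other subsets cost ≥ 183. Minimum total cost: 180.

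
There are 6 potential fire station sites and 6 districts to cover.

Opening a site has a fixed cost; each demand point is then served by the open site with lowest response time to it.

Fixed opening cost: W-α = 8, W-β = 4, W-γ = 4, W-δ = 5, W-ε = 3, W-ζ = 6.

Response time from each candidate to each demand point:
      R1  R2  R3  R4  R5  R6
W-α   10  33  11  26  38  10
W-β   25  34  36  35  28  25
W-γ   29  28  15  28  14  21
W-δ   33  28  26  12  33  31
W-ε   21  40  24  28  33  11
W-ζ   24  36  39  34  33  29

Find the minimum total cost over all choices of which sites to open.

102

Open {W-α, W-γ, W-δ}: assign each demand point to its cheapest open site.
  R1→W-α 10, R2→W-γ 28, R3→W-α 11, R4→W-δ 12, R5→W-γ 14, R6→W-α 10
  response time 85, fixed 17 → total 102.
Compare {W-α, W-γ, W-δ, W-ε}: response time 85 + fixed 20 = 105.
Compare {W-α, W-β, W-γ, W-δ}: response time 85 + fixed 21 = 106.
Compare {W-α, W-γ, W-δ, W-ζ}: response time 85 + fixed 23 = 108.
All other subsets cost ≥ 105. Minimum total cost: 102.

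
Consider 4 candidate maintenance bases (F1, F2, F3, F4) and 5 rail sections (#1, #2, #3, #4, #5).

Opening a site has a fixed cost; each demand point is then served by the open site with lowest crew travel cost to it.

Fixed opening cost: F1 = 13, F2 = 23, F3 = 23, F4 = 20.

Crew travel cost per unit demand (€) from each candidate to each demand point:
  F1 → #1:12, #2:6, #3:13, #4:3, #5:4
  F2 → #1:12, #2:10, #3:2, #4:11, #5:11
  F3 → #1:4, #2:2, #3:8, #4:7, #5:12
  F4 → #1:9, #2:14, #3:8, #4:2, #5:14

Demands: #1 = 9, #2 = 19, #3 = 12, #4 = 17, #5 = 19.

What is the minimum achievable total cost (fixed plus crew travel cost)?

Open {F1, F2, F3}: assign each demand point to its cheapest open site.
  #1→F3 9×4=36, #2→F3 19×2=38, #3→F2 12×2=24, #4→F1 17×3=51, #5→F1 19×4=76
  crew travel cost 225, fixed 59 → total 284.
Compare {F1, F2, F3, F4}: crew travel cost 208 + fixed 79 = 287.
Compare {F1, F3}: crew travel cost 297 + fixed 36 = 333.
Compare {F1, F3, F4}: crew travel cost 280 + fixed 56 = 336.
All other subsets cost ≥ 287. Minimum total cost: 284.

284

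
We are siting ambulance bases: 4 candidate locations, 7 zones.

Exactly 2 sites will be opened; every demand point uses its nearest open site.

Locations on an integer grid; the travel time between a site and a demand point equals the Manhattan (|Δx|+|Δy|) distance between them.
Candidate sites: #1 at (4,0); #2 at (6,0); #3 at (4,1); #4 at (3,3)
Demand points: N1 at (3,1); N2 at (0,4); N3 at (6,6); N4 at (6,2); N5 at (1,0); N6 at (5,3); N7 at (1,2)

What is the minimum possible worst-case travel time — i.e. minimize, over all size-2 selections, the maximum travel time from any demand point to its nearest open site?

Open {#1, #4}.
  Farthest demand point is N3 at travel time 6 (to #4); all others are ≤ 6.
With {#2, #4} the worst case is 6.
With {#3, #4} the worst case is 6.
No size-2 selection achieves below 6.

6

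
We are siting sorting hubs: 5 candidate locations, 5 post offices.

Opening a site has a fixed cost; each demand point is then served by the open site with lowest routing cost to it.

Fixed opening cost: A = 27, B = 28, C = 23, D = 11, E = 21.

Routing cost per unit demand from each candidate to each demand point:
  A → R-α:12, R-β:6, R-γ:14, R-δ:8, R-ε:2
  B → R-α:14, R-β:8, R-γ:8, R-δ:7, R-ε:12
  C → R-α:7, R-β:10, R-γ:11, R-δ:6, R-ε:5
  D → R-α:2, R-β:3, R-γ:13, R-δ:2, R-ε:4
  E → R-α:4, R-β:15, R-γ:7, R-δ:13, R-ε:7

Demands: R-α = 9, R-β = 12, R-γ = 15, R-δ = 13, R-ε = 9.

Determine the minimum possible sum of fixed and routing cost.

Open {D, E}: assign each demand point to its cheapest open site.
  R-α→D 9×2=18, R-β→D 12×3=36, R-γ→E 15×7=105, R-δ→D 13×2=26, R-ε→D 9×4=36
  routing cost 221, fixed 32 → total 253.
Compare {A, D, E}: routing cost 203 + fixed 59 = 262.
Compare {B, D}: routing cost 236 + fixed 39 = 275.
Compare {C, D, E}: routing cost 221 + fixed 55 = 276.
All other subsets cost ≥ 262. Minimum total cost: 253.

253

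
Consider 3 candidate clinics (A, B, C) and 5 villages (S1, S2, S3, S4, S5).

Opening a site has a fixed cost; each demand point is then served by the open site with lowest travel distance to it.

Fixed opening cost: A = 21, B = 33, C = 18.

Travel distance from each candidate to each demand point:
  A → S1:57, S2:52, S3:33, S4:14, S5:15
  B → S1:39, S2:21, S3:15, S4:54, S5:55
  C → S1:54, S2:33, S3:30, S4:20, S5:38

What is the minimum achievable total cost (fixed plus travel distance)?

158

Open {A, B}: assign each demand point to its cheapest open site.
  S1→B 39, S2→B 21, S3→B 15, S4→A 14, S5→A 15
  travel distance 104, fixed 54 → total 158.
Compare {A, B, C}: travel distance 104 + fixed 72 = 176.
Compare {B, C}: travel distance 133 + fixed 51 = 184.
Compare {A, C}: travel distance 146 + fixed 39 = 185.
All other subsets cost ≥ 176. Minimum total cost: 158.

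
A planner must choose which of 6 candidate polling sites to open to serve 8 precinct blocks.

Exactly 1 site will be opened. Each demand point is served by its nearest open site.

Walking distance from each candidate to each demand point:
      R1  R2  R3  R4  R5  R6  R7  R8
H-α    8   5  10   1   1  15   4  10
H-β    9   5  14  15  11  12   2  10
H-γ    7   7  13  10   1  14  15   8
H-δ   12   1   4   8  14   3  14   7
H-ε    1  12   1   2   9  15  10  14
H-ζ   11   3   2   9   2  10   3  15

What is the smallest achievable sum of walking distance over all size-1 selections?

54

Open {H-α}.
  R1→H-α 8, R2→H-α 5, R3→H-α 10, R4→H-α 1, R5→H-α 1, R6→H-α 15, R7→H-α 4, R8→H-α 10  ⇒ total 54.
Compare {H-ζ}: total 55.
Compare {H-δ}: total 63.
No size-1 selection does better; minimum is 54.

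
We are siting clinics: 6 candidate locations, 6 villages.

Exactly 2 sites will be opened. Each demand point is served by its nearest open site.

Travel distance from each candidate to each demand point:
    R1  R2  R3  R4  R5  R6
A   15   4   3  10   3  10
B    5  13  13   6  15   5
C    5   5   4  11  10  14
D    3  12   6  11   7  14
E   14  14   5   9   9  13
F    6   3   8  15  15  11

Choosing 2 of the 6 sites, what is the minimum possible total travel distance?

Open {A, B}.
  R1→B 5, R2→A 4, R3→A 3, R4→B 6, R5→A 3, R6→B 5  ⇒ total 26.
Compare {A, D}: total 33.
Compare {A, C}: total 35.
No size-2 selection does better; minimum is 26.

26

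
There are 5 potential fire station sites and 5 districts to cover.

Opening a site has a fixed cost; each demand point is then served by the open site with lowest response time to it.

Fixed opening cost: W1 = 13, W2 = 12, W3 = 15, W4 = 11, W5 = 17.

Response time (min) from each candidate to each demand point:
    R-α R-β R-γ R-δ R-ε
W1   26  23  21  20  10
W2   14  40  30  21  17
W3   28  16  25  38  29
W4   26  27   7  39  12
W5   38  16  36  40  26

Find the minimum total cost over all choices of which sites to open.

104

Open {W2, W4}: assign each demand point to its cheapest open site.
  R-α→W2 14, R-β→W4 27, R-γ→W4 7, R-δ→W2 21, R-ε→W4 12
  response time 81, fixed 23 → total 104.
Compare {W2, W3, W4}: response time 70 + fixed 38 = 108.
Compare {W1, W4}: response time 86 + fixed 24 = 110.
Compare {W1, W2, W4}: response time 74 + fixed 36 = 110.
All other subsets cost ≥ 108. Minimum total cost: 104.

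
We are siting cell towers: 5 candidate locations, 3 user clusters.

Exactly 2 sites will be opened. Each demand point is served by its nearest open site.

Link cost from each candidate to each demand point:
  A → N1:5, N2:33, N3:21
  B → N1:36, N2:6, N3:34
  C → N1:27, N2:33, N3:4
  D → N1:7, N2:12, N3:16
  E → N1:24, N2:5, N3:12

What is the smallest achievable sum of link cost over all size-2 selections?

22

Open {A, E}.
  N1→A 5, N2→E 5, N3→E 12  ⇒ total 22.
Compare {C, D}: total 23.
Compare {D, E}: total 24.
No size-2 selection does better; minimum is 22.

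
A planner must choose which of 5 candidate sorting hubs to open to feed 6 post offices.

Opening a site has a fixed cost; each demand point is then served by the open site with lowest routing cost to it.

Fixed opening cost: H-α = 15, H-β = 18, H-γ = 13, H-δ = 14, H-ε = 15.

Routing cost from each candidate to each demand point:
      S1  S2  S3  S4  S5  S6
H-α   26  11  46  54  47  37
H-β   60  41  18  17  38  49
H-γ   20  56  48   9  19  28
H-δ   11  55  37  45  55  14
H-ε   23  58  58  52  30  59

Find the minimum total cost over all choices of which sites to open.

142

Open {H-α, H-β, H-γ, H-δ}: assign each demand point to its cheapest open site.
  S1→H-δ 11, S2→H-α 11, S3→H-β 18, S4→H-γ 9, S5→H-γ 19, S6→H-δ 14
  routing cost 82, fixed 60 → total 142.
Compare {H-α, H-γ, H-δ}: routing cost 101 + fixed 42 = 143.
Compare {H-α, H-β, H-γ}: routing cost 105 + fixed 46 = 151.
Compare {H-α, H-β, H-δ}: routing cost 109 + fixed 47 = 156.
All other subsets cost ≥ 143. Minimum total cost: 142.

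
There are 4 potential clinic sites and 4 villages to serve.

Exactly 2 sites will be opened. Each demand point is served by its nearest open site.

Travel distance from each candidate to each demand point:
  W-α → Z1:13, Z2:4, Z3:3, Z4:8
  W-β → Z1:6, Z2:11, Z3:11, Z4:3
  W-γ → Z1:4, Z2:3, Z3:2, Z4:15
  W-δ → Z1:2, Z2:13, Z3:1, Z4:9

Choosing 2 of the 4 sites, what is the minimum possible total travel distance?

Open {W-β, W-γ}.
  Z1→W-γ 4, Z2→W-γ 3, Z3→W-γ 2, Z4→W-β 3  ⇒ total 12.
Compare {W-α, W-δ}: total 15.
Compare {W-γ, W-δ}: total 15.
No size-2 selection does better; minimum is 12.

12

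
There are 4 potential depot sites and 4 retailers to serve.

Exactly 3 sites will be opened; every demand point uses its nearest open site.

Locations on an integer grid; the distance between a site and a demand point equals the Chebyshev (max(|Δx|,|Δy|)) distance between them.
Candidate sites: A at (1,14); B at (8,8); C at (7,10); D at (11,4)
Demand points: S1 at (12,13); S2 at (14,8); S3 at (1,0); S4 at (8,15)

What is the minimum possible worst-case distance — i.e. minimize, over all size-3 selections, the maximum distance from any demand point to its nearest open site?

8

Open {A, B, C}.
  Farthest demand point is S3 at distance 8 (to B); all others are ≤ 8.
With {A, B, D} the worst case is 8.
With {B, C, D} the worst case is 8.
No size-3 selection achieves below 8.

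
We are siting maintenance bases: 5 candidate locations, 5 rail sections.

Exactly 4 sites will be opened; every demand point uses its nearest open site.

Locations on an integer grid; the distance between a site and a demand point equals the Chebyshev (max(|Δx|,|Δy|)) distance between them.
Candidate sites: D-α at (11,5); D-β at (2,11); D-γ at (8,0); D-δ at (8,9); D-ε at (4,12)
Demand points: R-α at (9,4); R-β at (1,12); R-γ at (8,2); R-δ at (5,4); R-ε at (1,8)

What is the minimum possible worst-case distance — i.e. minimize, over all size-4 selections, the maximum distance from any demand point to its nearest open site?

Open {D-α, D-β, D-γ, D-δ}.
  Farthest demand point is R-δ at distance 4 (to D-γ); all others are ≤ 4.
With {D-α, D-β, D-γ, D-ε} the worst case is 4.
With {D-α, D-γ, D-δ, D-ε} the worst case is 4.
No size-4 selection achieves below 4.

4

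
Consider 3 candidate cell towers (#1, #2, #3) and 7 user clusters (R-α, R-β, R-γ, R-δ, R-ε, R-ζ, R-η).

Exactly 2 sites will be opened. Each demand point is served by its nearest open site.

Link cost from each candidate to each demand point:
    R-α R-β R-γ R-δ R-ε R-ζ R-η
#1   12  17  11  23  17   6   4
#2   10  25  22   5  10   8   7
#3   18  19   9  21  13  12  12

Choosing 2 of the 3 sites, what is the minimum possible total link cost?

63

Open {#1, #2}.
  R-α→#2 10, R-β→#1 17, R-γ→#1 11, R-δ→#2 5, R-ε→#2 10, R-ζ→#1 6, R-η→#1 4  ⇒ total 63.
Compare {#2, #3}: total 68.
Compare {#1, #3}: total 82.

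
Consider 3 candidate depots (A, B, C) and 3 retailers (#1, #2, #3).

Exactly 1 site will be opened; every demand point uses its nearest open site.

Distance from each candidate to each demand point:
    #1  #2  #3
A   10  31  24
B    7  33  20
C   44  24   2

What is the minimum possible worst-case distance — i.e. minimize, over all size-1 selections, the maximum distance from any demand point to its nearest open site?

31

Open {A}.
  Farthest demand point is #2 at distance 31 (to A); all others are ≤ 31.
With {B} the worst case is 33.
With {C} the worst case is 44.
No size-1 selection achieves below 31.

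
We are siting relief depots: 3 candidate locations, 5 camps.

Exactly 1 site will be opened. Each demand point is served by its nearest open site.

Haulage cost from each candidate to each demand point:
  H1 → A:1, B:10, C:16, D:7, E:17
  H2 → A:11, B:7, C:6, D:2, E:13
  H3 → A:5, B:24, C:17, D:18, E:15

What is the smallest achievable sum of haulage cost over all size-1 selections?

Open {H2}.
  A→H2 11, B→H2 7, C→H2 6, D→H2 2, E→H2 13  ⇒ total 39.
Compare {H1}: total 51.
Compare {H3}: total 79.

39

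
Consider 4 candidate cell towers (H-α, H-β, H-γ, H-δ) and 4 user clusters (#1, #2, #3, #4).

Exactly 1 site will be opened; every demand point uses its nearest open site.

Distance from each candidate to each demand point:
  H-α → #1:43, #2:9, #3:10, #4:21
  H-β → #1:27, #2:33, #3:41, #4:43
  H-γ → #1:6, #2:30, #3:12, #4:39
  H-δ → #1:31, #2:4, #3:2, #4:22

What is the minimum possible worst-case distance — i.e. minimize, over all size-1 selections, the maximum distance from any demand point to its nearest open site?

31

Open {H-δ}.
  Farthest demand point is #1 at distance 31 (to H-δ); all others are ≤ 31.
With {H-γ} the worst case is 39.
With {H-α} the worst case is 43.
No size-1 selection achieves below 31.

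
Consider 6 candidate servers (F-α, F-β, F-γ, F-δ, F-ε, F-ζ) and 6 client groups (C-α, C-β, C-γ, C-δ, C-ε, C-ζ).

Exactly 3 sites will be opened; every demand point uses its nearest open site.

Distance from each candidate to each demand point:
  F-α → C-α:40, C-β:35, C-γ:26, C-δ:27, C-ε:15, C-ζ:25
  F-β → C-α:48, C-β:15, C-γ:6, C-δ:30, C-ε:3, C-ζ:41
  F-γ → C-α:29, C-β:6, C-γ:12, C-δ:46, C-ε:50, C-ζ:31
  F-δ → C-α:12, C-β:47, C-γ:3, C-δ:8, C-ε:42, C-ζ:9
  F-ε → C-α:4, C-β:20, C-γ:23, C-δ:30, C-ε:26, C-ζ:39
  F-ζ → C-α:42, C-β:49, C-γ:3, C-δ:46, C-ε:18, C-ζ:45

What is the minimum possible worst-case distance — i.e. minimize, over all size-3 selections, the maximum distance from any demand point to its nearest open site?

Open {F-β, F-γ, F-δ}.
  Farthest demand point is C-α at distance 12 (to F-δ); all others are ≤ 12.
With {F-α, F-β, F-δ} the worst case is 15.
With {F-α, F-γ, F-δ} the worst case is 15.
No size-3 selection achieves below 12.

12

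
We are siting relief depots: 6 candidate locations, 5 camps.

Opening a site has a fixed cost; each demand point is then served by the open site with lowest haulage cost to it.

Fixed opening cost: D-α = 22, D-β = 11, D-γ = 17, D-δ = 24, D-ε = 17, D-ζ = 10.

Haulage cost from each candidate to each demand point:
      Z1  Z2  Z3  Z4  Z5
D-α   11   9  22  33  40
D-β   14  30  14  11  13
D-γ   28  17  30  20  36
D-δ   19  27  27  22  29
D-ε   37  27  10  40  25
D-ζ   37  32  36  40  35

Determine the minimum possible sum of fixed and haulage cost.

Open {D-α, D-β}: assign each demand point to its cheapest open site.
  Z1→D-α 11, Z2→D-α 9, Z3→D-β 14, Z4→D-β 11, Z5→D-β 13
  haulage cost 58, fixed 33 → total 91.
Compare {D-β}: haulage cost 82 + fixed 11 = 93.
Compare {D-β, D-γ}: haulage cost 69 + fixed 28 = 97.
Compare {D-α, D-β, D-ζ}: haulage cost 58 + fixed 43 = 101.
All other subsets cost ≥ 93. Minimum total cost: 91.

91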